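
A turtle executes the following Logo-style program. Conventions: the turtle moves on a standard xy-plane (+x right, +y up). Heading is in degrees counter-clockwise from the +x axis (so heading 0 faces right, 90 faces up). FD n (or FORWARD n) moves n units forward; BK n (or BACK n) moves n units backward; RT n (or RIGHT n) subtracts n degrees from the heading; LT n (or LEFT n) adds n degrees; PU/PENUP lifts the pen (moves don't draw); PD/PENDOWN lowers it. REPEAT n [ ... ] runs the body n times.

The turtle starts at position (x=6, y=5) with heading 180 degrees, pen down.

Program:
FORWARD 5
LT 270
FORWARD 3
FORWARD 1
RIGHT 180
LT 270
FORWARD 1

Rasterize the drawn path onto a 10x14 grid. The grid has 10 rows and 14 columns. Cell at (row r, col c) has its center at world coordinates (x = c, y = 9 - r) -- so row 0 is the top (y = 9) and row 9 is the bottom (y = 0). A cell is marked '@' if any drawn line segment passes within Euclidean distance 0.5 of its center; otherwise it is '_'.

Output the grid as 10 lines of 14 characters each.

Answer: @@____________
_@____________
_@____________
_@____________
_@@@@@@_______
______________
______________
______________
______________
______________

Derivation:
Segment 0: (6,5) -> (1,5)
Segment 1: (1,5) -> (1,8)
Segment 2: (1,8) -> (1,9)
Segment 3: (1,9) -> (0,9)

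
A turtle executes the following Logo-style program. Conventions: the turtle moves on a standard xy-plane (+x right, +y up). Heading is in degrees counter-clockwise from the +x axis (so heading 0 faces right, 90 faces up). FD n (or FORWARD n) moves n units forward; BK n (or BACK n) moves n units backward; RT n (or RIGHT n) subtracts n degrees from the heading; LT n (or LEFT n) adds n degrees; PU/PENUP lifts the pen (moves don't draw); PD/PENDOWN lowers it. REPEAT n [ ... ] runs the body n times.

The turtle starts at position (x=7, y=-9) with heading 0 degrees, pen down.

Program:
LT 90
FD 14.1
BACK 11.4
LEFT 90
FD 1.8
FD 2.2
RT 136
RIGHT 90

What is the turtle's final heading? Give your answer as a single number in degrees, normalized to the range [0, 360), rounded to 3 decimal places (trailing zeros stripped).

Executing turtle program step by step:
Start: pos=(7,-9), heading=0, pen down
LT 90: heading 0 -> 90
FD 14.1: (7,-9) -> (7,5.1) [heading=90, draw]
BK 11.4: (7,5.1) -> (7,-6.3) [heading=90, draw]
LT 90: heading 90 -> 180
FD 1.8: (7,-6.3) -> (5.2,-6.3) [heading=180, draw]
FD 2.2: (5.2,-6.3) -> (3,-6.3) [heading=180, draw]
RT 136: heading 180 -> 44
RT 90: heading 44 -> 314
Final: pos=(3,-6.3), heading=314, 4 segment(s) drawn

Answer: 314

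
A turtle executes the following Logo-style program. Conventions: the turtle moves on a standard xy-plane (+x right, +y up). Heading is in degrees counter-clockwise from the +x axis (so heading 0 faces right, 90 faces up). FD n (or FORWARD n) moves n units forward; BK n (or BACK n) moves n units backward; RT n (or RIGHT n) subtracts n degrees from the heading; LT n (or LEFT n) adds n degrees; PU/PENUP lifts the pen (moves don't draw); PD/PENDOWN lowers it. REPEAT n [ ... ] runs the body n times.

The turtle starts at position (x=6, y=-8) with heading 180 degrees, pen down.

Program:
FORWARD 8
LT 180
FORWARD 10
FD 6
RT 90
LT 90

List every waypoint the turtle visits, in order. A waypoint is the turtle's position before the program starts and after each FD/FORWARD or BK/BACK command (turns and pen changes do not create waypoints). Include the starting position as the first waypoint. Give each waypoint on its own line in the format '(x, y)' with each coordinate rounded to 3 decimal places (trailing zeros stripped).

Answer: (6, -8)
(-2, -8)
(8, -8)
(14, -8)

Derivation:
Executing turtle program step by step:
Start: pos=(6,-8), heading=180, pen down
FD 8: (6,-8) -> (-2,-8) [heading=180, draw]
LT 180: heading 180 -> 0
FD 10: (-2,-8) -> (8,-8) [heading=0, draw]
FD 6: (8,-8) -> (14,-8) [heading=0, draw]
RT 90: heading 0 -> 270
LT 90: heading 270 -> 0
Final: pos=(14,-8), heading=0, 3 segment(s) drawn
Waypoints (4 total):
(6, -8)
(-2, -8)
(8, -8)
(14, -8)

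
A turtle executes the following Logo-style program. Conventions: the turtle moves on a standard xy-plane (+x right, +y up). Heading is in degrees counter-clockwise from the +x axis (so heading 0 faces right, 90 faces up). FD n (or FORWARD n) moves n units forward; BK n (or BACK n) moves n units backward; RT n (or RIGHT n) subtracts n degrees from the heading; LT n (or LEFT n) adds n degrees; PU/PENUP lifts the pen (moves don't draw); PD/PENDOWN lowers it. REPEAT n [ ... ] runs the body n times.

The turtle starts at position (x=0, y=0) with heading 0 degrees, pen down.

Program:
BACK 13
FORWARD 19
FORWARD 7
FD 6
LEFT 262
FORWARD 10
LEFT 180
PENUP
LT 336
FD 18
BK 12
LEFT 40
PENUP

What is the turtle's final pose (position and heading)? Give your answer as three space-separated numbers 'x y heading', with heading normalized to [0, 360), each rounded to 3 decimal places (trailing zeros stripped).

Answer: 20.788 -4.814 98

Derivation:
Executing turtle program step by step:
Start: pos=(0,0), heading=0, pen down
BK 13: (0,0) -> (-13,0) [heading=0, draw]
FD 19: (-13,0) -> (6,0) [heading=0, draw]
FD 7: (6,0) -> (13,0) [heading=0, draw]
FD 6: (13,0) -> (19,0) [heading=0, draw]
LT 262: heading 0 -> 262
FD 10: (19,0) -> (17.608,-9.903) [heading=262, draw]
LT 180: heading 262 -> 82
PU: pen up
LT 336: heading 82 -> 58
FD 18: (17.608,-9.903) -> (27.147,5.362) [heading=58, move]
BK 12: (27.147,5.362) -> (20.788,-4.814) [heading=58, move]
LT 40: heading 58 -> 98
PU: pen up
Final: pos=(20.788,-4.814), heading=98, 5 segment(s) drawn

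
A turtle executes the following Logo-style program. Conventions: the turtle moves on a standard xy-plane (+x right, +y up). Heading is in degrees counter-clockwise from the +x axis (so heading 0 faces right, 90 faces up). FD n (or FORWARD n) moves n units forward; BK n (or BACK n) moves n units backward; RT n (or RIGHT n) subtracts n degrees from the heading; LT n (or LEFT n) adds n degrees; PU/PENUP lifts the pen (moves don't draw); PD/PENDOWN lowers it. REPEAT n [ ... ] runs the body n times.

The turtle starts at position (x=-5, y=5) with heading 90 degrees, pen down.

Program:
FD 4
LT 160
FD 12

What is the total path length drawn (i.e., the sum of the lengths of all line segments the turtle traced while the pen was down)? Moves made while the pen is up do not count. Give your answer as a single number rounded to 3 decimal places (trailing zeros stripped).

Executing turtle program step by step:
Start: pos=(-5,5), heading=90, pen down
FD 4: (-5,5) -> (-5,9) [heading=90, draw]
LT 160: heading 90 -> 250
FD 12: (-5,9) -> (-9.104,-2.276) [heading=250, draw]
Final: pos=(-9.104,-2.276), heading=250, 2 segment(s) drawn

Segment lengths:
  seg 1: (-5,5) -> (-5,9), length = 4
  seg 2: (-5,9) -> (-9.104,-2.276), length = 12
Total = 16

Answer: 16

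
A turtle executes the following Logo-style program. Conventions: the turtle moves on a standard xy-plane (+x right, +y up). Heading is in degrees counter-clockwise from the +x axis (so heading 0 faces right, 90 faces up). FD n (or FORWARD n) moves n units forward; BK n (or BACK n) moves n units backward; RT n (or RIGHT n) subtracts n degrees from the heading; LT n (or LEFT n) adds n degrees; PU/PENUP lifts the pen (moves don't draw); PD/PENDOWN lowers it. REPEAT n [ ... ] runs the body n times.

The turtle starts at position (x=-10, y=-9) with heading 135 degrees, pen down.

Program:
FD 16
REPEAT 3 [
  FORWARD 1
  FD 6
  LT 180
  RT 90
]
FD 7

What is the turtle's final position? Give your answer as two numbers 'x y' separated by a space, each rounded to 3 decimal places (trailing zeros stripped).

Executing turtle program step by step:
Start: pos=(-10,-9), heading=135, pen down
FD 16: (-10,-9) -> (-21.314,2.314) [heading=135, draw]
REPEAT 3 [
  -- iteration 1/3 --
  FD 1: (-21.314,2.314) -> (-22.021,3.021) [heading=135, draw]
  FD 6: (-22.021,3.021) -> (-26.263,7.263) [heading=135, draw]
  LT 180: heading 135 -> 315
  RT 90: heading 315 -> 225
  -- iteration 2/3 --
  FD 1: (-26.263,7.263) -> (-26.971,6.556) [heading=225, draw]
  FD 6: (-26.971,6.556) -> (-31.213,2.314) [heading=225, draw]
  LT 180: heading 225 -> 45
  RT 90: heading 45 -> 315
  -- iteration 3/3 --
  FD 1: (-31.213,2.314) -> (-30.506,1.607) [heading=315, draw]
  FD 6: (-30.506,1.607) -> (-26.263,-2.636) [heading=315, draw]
  LT 180: heading 315 -> 135
  RT 90: heading 135 -> 45
]
FD 7: (-26.263,-2.636) -> (-21.314,2.314) [heading=45, draw]
Final: pos=(-21.314,2.314), heading=45, 8 segment(s) drawn

Answer: -21.314 2.314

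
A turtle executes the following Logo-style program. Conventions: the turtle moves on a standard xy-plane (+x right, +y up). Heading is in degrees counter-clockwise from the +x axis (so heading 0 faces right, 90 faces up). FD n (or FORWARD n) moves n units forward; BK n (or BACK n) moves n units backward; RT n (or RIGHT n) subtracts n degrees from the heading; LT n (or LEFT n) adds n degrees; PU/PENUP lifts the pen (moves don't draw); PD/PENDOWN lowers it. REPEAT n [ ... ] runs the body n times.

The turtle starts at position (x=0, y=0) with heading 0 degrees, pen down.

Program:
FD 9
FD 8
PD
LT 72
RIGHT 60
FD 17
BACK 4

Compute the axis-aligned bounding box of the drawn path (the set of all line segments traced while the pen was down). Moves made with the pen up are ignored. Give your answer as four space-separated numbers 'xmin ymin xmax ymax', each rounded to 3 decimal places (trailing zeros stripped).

Executing turtle program step by step:
Start: pos=(0,0), heading=0, pen down
FD 9: (0,0) -> (9,0) [heading=0, draw]
FD 8: (9,0) -> (17,0) [heading=0, draw]
PD: pen down
LT 72: heading 0 -> 72
RT 60: heading 72 -> 12
FD 17: (17,0) -> (33.629,3.534) [heading=12, draw]
BK 4: (33.629,3.534) -> (29.716,2.703) [heading=12, draw]
Final: pos=(29.716,2.703), heading=12, 4 segment(s) drawn

Segment endpoints: x in {0, 9, 17, 29.716, 33.629}, y in {0, 2.703, 3.534}
xmin=0, ymin=0, xmax=33.629, ymax=3.534

Answer: 0 0 33.629 3.534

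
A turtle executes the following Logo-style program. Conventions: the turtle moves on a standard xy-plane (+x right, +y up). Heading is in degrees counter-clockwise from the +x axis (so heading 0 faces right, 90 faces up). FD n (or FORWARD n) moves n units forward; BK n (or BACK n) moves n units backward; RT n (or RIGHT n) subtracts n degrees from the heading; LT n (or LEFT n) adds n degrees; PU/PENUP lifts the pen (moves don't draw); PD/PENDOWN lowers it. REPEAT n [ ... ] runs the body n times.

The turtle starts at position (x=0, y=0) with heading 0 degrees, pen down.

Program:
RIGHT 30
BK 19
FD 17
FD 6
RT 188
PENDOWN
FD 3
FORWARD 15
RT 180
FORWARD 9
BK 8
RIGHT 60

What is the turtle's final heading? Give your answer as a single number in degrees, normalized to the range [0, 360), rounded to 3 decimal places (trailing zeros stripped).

Executing turtle program step by step:
Start: pos=(0,0), heading=0, pen down
RT 30: heading 0 -> 330
BK 19: (0,0) -> (-16.454,9.5) [heading=330, draw]
FD 17: (-16.454,9.5) -> (-1.732,1) [heading=330, draw]
FD 6: (-1.732,1) -> (3.464,-2) [heading=330, draw]
RT 188: heading 330 -> 142
PD: pen down
FD 3: (3.464,-2) -> (1.1,-0.153) [heading=142, draw]
FD 15: (1.1,-0.153) -> (-10.72,9.082) [heading=142, draw]
RT 180: heading 142 -> 322
FD 9: (-10.72,9.082) -> (-3.628,3.541) [heading=322, draw]
BK 8: (-3.628,3.541) -> (-9.932,8.466) [heading=322, draw]
RT 60: heading 322 -> 262
Final: pos=(-9.932,8.466), heading=262, 7 segment(s) drawn

Answer: 262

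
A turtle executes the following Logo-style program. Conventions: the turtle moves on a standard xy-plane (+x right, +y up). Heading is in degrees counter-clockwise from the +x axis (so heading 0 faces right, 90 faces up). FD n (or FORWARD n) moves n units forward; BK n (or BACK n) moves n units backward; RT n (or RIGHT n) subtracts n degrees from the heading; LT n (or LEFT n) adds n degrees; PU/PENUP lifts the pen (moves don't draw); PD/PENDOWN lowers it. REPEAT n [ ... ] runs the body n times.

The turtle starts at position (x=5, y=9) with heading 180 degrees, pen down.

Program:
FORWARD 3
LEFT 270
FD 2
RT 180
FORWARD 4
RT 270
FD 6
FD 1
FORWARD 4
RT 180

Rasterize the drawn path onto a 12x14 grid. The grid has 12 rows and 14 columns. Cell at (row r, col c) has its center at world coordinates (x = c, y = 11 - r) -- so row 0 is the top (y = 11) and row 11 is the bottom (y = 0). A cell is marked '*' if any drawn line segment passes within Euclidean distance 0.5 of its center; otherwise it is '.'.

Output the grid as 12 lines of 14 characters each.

Answer: ..*...........
..*...........
..****........
..*...........
..************
..............
..............
..............
..............
..............
..............
..............

Derivation:
Segment 0: (5,9) -> (2,9)
Segment 1: (2,9) -> (2,11)
Segment 2: (2,11) -> (2,7)
Segment 3: (2,7) -> (8,7)
Segment 4: (8,7) -> (9,7)
Segment 5: (9,7) -> (13,7)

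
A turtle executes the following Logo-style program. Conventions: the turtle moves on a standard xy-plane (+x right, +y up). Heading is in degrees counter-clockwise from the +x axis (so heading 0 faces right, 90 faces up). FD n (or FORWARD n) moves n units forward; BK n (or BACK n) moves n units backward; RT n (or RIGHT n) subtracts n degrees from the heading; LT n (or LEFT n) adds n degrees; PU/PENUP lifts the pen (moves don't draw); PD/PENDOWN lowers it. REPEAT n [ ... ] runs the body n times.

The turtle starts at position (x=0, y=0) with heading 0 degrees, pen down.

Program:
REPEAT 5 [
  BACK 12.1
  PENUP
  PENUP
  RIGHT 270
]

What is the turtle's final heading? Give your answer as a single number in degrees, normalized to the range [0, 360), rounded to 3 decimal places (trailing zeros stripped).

Answer: 90

Derivation:
Executing turtle program step by step:
Start: pos=(0,0), heading=0, pen down
REPEAT 5 [
  -- iteration 1/5 --
  BK 12.1: (0,0) -> (-12.1,0) [heading=0, draw]
  PU: pen up
  PU: pen up
  RT 270: heading 0 -> 90
  -- iteration 2/5 --
  BK 12.1: (-12.1,0) -> (-12.1,-12.1) [heading=90, move]
  PU: pen up
  PU: pen up
  RT 270: heading 90 -> 180
  -- iteration 3/5 --
  BK 12.1: (-12.1,-12.1) -> (0,-12.1) [heading=180, move]
  PU: pen up
  PU: pen up
  RT 270: heading 180 -> 270
  -- iteration 4/5 --
  BK 12.1: (0,-12.1) -> (0,0) [heading=270, move]
  PU: pen up
  PU: pen up
  RT 270: heading 270 -> 0
  -- iteration 5/5 --
  BK 12.1: (0,0) -> (-12.1,0) [heading=0, move]
  PU: pen up
  PU: pen up
  RT 270: heading 0 -> 90
]
Final: pos=(-12.1,0), heading=90, 1 segment(s) drawn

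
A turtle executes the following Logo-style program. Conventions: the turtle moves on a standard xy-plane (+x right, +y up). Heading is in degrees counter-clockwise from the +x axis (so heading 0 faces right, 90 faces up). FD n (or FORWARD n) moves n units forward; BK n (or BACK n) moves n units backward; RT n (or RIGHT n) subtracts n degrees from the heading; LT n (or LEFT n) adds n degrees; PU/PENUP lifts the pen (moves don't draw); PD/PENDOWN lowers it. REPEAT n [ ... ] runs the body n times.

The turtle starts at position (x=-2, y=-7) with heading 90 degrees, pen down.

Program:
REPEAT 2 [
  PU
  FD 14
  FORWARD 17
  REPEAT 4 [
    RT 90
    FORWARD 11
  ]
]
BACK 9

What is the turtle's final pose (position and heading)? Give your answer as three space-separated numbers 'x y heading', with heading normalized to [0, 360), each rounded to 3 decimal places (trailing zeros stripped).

Answer: -2 46 90

Derivation:
Executing turtle program step by step:
Start: pos=(-2,-7), heading=90, pen down
REPEAT 2 [
  -- iteration 1/2 --
  PU: pen up
  FD 14: (-2,-7) -> (-2,7) [heading=90, move]
  FD 17: (-2,7) -> (-2,24) [heading=90, move]
  REPEAT 4 [
    -- iteration 1/4 --
    RT 90: heading 90 -> 0
    FD 11: (-2,24) -> (9,24) [heading=0, move]
    -- iteration 2/4 --
    RT 90: heading 0 -> 270
    FD 11: (9,24) -> (9,13) [heading=270, move]
    -- iteration 3/4 --
    RT 90: heading 270 -> 180
    FD 11: (9,13) -> (-2,13) [heading=180, move]
    -- iteration 4/4 --
    RT 90: heading 180 -> 90
    FD 11: (-2,13) -> (-2,24) [heading=90, move]
  ]
  -- iteration 2/2 --
  PU: pen up
  FD 14: (-2,24) -> (-2,38) [heading=90, move]
  FD 17: (-2,38) -> (-2,55) [heading=90, move]
  REPEAT 4 [
    -- iteration 1/4 --
    RT 90: heading 90 -> 0
    FD 11: (-2,55) -> (9,55) [heading=0, move]
    -- iteration 2/4 --
    RT 90: heading 0 -> 270
    FD 11: (9,55) -> (9,44) [heading=270, move]
    -- iteration 3/4 --
    RT 90: heading 270 -> 180
    FD 11: (9,44) -> (-2,44) [heading=180, move]
    -- iteration 4/4 --
    RT 90: heading 180 -> 90
    FD 11: (-2,44) -> (-2,55) [heading=90, move]
  ]
]
BK 9: (-2,55) -> (-2,46) [heading=90, move]
Final: pos=(-2,46), heading=90, 0 segment(s) drawn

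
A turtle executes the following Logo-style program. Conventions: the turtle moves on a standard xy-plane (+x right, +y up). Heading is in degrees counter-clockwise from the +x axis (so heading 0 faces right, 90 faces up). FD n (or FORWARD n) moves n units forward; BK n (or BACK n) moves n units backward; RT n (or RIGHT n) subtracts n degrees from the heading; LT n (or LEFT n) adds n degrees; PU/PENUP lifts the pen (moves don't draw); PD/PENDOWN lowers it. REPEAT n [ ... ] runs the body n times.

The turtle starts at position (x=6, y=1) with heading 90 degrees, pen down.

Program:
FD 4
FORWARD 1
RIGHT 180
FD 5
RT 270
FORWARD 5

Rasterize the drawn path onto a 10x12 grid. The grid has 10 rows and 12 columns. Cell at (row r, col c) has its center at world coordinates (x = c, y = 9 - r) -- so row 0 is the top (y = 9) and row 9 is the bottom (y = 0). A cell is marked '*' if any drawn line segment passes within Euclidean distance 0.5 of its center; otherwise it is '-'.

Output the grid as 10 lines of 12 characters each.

Segment 0: (6,1) -> (6,5)
Segment 1: (6,5) -> (6,6)
Segment 2: (6,6) -> (6,1)
Segment 3: (6,1) -> (11,1)

Answer: ------------
------------
------------
------*-----
------*-----
------*-----
------*-----
------*-----
------******
------------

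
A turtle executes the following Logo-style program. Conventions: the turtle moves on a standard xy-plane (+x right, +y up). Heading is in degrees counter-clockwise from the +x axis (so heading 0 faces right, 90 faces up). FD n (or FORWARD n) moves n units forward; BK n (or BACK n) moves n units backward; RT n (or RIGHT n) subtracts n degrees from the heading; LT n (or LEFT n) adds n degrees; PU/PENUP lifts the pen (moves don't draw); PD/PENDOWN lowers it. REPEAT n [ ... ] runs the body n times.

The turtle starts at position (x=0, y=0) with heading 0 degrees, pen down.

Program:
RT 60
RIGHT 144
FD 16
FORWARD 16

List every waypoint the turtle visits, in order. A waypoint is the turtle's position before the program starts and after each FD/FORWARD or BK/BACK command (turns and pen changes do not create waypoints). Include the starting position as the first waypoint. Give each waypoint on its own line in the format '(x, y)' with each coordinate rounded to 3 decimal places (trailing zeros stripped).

Answer: (0, 0)
(-14.617, 6.508)
(-29.233, 13.016)

Derivation:
Executing turtle program step by step:
Start: pos=(0,0), heading=0, pen down
RT 60: heading 0 -> 300
RT 144: heading 300 -> 156
FD 16: (0,0) -> (-14.617,6.508) [heading=156, draw]
FD 16: (-14.617,6.508) -> (-29.233,13.016) [heading=156, draw]
Final: pos=(-29.233,13.016), heading=156, 2 segment(s) drawn
Waypoints (3 total):
(0, 0)
(-14.617, 6.508)
(-29.233, 13.016)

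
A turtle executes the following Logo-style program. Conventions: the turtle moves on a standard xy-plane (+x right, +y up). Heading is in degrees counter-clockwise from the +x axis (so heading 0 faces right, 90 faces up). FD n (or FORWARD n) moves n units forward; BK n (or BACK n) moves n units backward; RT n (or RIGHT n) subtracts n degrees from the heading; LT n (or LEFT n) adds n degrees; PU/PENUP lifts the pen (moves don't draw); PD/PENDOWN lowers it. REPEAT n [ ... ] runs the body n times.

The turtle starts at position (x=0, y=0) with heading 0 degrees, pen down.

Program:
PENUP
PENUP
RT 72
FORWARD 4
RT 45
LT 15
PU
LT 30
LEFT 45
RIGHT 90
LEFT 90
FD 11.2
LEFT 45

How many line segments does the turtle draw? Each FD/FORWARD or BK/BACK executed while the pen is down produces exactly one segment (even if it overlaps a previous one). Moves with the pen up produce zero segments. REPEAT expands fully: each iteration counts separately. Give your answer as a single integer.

Answer: 0

Derivation:
Executing turtle program step by step:
Start: pos=(0,0), heading=0, pen down
PU: pen up
PU: pen up
RT 72: heading 0 -> 288
FD 4: (0,0) -> (1.236,-3.804) [heading=288, move]
RT 45: heading 288 -> 243
LT 15: heading 243 -> 258
PU: pen up
LT 30: heading 258 -> 288
LT 45: heading 288 -> 333
RT 90: heading 333 -> 243
LT 90: heading 243 -> 333
FD 11.2: (1.236,-3.804) -> (11.215,-8.889) [heading=333, move]
LT 45: heading 333 -> 18
Final: pos=(11.215,-8.889), heading=18, 0 segment(s) drawn
Segments drawn: 0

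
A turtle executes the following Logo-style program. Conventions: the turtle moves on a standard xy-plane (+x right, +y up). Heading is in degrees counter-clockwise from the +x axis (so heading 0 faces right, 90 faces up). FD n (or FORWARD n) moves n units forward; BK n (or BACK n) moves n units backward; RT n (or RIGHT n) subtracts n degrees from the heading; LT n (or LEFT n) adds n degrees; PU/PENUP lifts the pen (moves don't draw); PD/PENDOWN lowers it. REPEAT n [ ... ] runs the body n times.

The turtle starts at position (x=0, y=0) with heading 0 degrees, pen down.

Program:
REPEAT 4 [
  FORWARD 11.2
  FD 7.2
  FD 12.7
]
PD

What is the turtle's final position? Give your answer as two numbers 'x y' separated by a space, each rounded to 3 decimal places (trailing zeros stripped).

Answer: 124.4 0

Derivation:
Executing turtle program step by step:
Start: pos=(0,0), heading=0, pen down
REPEAT 4 [
  -- iteration 1/4 --
  FD 11.2: (0,0) -> (11.2,0) [heading=0, draw]
  FD 7.2: (11.2,0) -> (18.4,0) [heading=0, draw]
  FD 12.7: (18.4,0) -> (31.1,0) [heading=0, draw]
  -- iteration 2/4 --
  FD 11.2: (31.1,0) -> (42.3,0) [heading=0, draw]
  FD 7.2: (42.3,0) -> (49.5,0) [heading=0, draw]
  FD 12.7: (49.5,0) -> (62.2,0) [heading=0, draw]
  -- iteration 3/4 --
  FD 11.2: (62.2,0) -> (73.4,0) [heading=0, draw]
  FD 7.2: (73.4,0) -> (80.6,0) [heading=0, draw]
  FD 12.7: (80.6,0) -> (93.3,0) [heading=0, draw]
  -- iteration 4/4 --
  FD 11.2: (93.3,0) -> (104.5,0) [heading=0, draw]
  FD 7.2: (104.5,0) -> (111.7,0) [heading=0, draw]
  FD 12.7: (111.7,0) -> (124.4,0) [heading=0, draw]
]
PD: pen down
Final: pos=(124.4,0), heading=0, 12 segment(s) drawn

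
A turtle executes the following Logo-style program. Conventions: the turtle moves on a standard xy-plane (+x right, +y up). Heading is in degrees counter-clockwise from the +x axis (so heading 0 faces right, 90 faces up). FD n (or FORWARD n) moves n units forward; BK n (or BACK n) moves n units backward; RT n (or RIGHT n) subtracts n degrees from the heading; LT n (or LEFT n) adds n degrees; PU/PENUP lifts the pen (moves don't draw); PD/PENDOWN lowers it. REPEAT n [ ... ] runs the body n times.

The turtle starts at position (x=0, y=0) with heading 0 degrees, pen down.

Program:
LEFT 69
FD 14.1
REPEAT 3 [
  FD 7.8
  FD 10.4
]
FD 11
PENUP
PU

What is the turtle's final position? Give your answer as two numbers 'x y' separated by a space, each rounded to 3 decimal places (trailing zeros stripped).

Executing turtle program step by step:
Start: pos=(0,0), heading=0, pen down
LT 69: heading 0 -> 69
FD 14.1: (0,0) -> (5.053,13.163) [heading=69, draw]
REPEAT 3 [
  -- iteration 1/3 --
  FD 7.8: (5.053,13.163) -> (7.848,20.445) [heading=69, draw]
  FD 10.4: (7.848,20.445) -> (11.575,30.155) [heading=69, draw]
  -- iteration 2/3 --
  FD 7.8: (11.575,30.155) -> (14.371,37.437) [heading=69, draw]
  FD 10.4: (14.371,37.437) -> (18.098,47.146) [heading=69, draw]
  -- iteration 3/3 --
  FD 7.8: (18.098,47.146) -> (20.893,54.428) [heading=69, draw]
  FD 10.4: (20.893,54.428) -> (24.62,64.137) [heading=69, draw]
]
FD 11: (24.62,64.137) -> (28.562,74.406) [heading=69, draw]
PU: pen up
PU: pen up
Final: pos=(28.562,74.406), heading=69, 8 segment(s) drawn

Answer: 28.562 74.406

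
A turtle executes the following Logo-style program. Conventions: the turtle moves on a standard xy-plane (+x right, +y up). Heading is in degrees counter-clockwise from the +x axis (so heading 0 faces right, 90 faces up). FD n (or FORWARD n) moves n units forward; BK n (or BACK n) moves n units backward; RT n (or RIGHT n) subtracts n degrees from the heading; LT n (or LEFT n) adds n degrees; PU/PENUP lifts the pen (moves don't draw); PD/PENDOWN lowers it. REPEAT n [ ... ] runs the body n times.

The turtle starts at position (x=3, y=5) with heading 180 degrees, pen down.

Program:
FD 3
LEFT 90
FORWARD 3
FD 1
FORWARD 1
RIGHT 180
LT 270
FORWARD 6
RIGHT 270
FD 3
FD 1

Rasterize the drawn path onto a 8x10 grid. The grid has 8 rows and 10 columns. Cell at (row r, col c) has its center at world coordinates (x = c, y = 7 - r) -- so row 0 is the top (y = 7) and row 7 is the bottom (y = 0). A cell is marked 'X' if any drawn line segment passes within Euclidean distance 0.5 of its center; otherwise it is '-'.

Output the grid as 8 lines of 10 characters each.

Answer: ----------
----------
XXXX------
X-----X---
X-----X---
X-----X---
X-----X---
XXXXXXX---

Derivation:
Segment 0: (3,5) -> (0,5)
Segment 1: (0,5) -> (-0,2)
Segment 2: (-0,2) -> (-0,1)
Segment 3: (-0,1) -> (-0,0)
Segment 4: (-0,0) -> (6,-0)
Segment 5: (6,-0) -> (6,3)
Segment 6: (6,3) -> (6,4)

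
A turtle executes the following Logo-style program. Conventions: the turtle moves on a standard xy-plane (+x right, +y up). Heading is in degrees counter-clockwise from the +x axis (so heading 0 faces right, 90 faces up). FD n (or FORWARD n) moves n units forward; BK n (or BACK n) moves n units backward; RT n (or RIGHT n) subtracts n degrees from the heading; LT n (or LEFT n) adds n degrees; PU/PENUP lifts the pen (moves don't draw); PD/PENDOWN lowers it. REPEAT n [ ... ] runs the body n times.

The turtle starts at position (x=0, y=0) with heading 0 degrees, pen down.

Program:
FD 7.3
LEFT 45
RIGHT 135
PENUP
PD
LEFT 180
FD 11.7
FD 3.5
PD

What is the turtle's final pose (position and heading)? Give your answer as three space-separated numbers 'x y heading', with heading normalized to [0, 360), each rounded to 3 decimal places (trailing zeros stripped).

Executing turtle program step by step:
Start: pos=(0,0), heading=0, pen down
FD 7.3: (0,0) -> (7.3,0) [heading=0, draw]
LT 45: heading 0 -> 45
RT 135: heading 45 -> 270
PU: pen up
PD: pen down
LT 180: heading 270 -> 90
FD 11.7: (7.3,0) -> (7.3,11.7) [heading=90, draw]
FD 3.5: (7.3,11.7) -> (7.3,15.2) [heading=90, draw]
PD: pen down
Final: pos=(7.3,15.2), heading=90, 3 segment(s) drawn

Answer: 7.3 15.2 90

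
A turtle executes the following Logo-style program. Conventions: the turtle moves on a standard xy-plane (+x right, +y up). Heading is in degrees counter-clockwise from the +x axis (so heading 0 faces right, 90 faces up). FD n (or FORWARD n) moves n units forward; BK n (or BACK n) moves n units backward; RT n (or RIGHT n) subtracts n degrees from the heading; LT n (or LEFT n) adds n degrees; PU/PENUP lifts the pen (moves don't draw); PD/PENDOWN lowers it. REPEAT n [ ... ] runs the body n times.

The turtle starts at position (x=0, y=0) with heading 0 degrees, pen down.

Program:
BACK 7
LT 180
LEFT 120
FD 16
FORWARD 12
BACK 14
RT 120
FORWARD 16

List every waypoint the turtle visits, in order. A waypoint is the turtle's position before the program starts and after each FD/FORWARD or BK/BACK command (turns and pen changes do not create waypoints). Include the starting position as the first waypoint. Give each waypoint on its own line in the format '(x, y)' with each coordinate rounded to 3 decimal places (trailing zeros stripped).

Answer: (0, 0)
(-7, 0)
(1, -13.856)
(7, -24.249)
(0, -12.124)
(-16, -12.124)

Derivation:
Executing turtle program step by step:
Start: pos=(0,0), heading=0, pen down
BK 7: (0,0) -> (-7,0) [heading=0, draw]
LT 180: heading 0 -> 180
LT 120: heading 180 -> 300
FD 16: (-7,0) -> (1,-13.856) [heading=300, draw]
FD 12: (1,-13.856) -> (7,-24.249) [heading=300, draw]
BK 14: (7,-24.249) -> (0,-12.124) [heading=300, draw]
RT 120: heading 300 -> 180
FD 16: (0,-12.124) -> (-16,-12.124) [heading=180, draw]
Final: pos=(-16,-12.124), heading=180, 5 segment(s) drawn
Waypoints (6 total):
(0, 0)
(-7, 0)
(1, -13.856)
(7, -24.249)
(0, -12.124)
(-16, -12.124)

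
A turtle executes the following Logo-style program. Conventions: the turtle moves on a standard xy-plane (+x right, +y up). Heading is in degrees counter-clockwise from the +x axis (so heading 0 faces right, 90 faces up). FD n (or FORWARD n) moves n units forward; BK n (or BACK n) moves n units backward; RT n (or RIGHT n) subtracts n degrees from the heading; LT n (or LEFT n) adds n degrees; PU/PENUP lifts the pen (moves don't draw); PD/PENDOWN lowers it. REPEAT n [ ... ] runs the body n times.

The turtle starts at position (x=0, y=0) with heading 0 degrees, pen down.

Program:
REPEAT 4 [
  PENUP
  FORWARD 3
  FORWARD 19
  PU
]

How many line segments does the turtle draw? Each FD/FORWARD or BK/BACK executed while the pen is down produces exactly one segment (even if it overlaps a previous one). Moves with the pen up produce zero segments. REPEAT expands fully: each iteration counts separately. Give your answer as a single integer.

Executing turtle program step by step:
Start: pos=(0,0), heading=0, pen down
REPEAT 4 [
  -- iteration 1/4 --
  PU: pen up
  FD 3: (0,0) -> (3,0) [heading=0, move]
  FD 19: (3,0) -> (22,0) [heading=0, move]
  PU: pen up
  -- iteration 2/4 --
  PU: pen up
  FD 3: (22,0) -> (25,0) [heading=0, move]
  FD 19: (25,0) -> (44,0) [heading=0, move]
  PU: pen up
  -- iteration 3/4 --
  PU: pen up
  FD 3: (44,0) -> (47,0) [heading=0, move]
  FD 19: (47,0) -> (66,0) [heading=0, move]
  PU: pen up
  -- iteration 4/4 --
  PU: pen up
  FD 3: (66,0) -> (69,0) [heading=0, move]
  FD 19: (69,0) -> (88,0) [heading=0, move]
  PU: pen up
]
Final: pos=(88,0), heading=0, 0 segment(s) drawn
Segments drawn: 0

Answer: 0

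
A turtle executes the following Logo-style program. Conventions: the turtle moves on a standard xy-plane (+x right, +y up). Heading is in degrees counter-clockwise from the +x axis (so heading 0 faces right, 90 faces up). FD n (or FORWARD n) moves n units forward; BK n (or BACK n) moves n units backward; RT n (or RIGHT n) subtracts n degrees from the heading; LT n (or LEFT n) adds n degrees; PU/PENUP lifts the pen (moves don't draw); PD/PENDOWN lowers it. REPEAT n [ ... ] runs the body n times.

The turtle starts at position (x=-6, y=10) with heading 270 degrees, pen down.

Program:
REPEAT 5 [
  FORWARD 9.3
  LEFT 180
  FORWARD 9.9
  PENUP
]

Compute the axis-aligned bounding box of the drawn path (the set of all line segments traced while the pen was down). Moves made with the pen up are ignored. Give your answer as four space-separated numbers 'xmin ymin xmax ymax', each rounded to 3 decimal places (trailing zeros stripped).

Executing turtle program step by step:
Start: pos=(-6,10), heading=270, pen down
REPEAT 5 [
  -- iteration 1/5 --
  FD 9.3: (-6,10) -> (-6,0.7) [heading=270, draw]
  LT 180: heading 270 -> 90
  FD 9.9: (-6,0.7) -> (-6,10.6) [heading=90, draw]
  PU: pen up
  -- iteration 2/5 --
  FD 9.3: (-6,10.6) -> (-6,19.9) [heading=90, move]
  LT 180: heading 90 -> 270
  FD 9.9: (-6,19.9) -> (-6,10) [heading=270, move]
  PU: pen up
  -- iteration 3/5 --
  FD 9.3: (-6,10) -> (-6,0.7) [heading=270, move]
  LT 180: heading 270 -> 90
  FD 9.9: (-6,0.7) -> (-6,10.6) [heading=90, move]
  PU: pen up
  -- iteration 4/5 --
  FD 9.3: (-6,10.6) -> (-6,19.9) [heading=90, move]
  LT 180: heading 90 -> 270
  FD 9.9: (-6,19.9) -> (-6,10) [heading=270, move]
  PU: pen up
  -- iteration 5/5 --
  FD 9.3: (-6,10) -> (-6,0.7) [heading=270, move]
  LT 180: heading 270 -> 90
  FD 9.9: (-6,0.7) -> (-6,10.6) [heading=90, move]
  PU: pen up
]
Final: pos=(-6,10.6), heading=90, 2 segment(s) drawn

Segment endpoints: x in {-6, -6, -6}, y in {0.7, 10, 10.6}
xmin=-6, ymin=0.7, xmax=-6, ymax=10.6

Answer: -6 0.7 -6 10.6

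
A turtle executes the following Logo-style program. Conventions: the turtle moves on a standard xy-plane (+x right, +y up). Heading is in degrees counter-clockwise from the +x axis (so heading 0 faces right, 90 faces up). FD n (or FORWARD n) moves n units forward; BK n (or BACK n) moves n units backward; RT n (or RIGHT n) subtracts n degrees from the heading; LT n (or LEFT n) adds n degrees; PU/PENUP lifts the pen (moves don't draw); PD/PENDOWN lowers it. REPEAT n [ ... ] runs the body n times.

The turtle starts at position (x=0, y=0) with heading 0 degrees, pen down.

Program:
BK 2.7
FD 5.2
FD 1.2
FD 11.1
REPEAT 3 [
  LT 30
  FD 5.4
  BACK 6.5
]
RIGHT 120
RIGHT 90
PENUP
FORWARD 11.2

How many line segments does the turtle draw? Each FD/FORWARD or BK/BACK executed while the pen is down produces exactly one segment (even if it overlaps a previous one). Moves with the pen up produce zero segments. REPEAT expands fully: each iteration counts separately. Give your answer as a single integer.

Executing turtle program step by step:
Start: pos=(0,0), heading=0, pen down
BK 2.7: (0,0) -> (-2.7,0) [heading=0, draw]
FD 5.2: (-2.7,0) -> (2.5,0) [heading=0, draw]
FD 1.2: (2.5,0) -> (3.7,0) [heading=0, draw]
FD 11.1: (3.7,0) -> (14.8,0) [heading=0, draw]
REPEAT 3 [
  -- iteration 1/3 --
  LT 30: heading 0 -> 30
  FD 5.4: (14.8,0) -> (19.477,2.7) [heading=30, draw]
  BK 6.5: (19.477,2.7) -> (13.847,-0.55) [heading=30, draw]
  -- iteration 2/3 --
  LT 30: heading 30 -> 60
  FD 5.4: (13.847,-0.55) -> (16.547,4.127) [heading=60, draw]
  BK 6.5: (16.547,4.127) -> (13.297,-1.503) [heading=60, draw]
  -- iteration 3/3 --
  LT 30: heading 60 -> 90
  FD 5.4: (13.297,-1.503) -> (13.297,3.897) [heading=90, draw]
  BK 6.5: (13.297,3.897) -> (13.297,-2.603) [heading=90, draw]
]
RT 120: heading 90 -> 330
RT 90: heading 330 -> 240
PU: pen up
FD 11.2: (13.297,-2.603) -> (7.697,-12.302) [heading=240, move]
Final: pos=(7.697,-12.302), heading=240, 10 segment(s) drawn
Segments drawn: 10

Answer: 10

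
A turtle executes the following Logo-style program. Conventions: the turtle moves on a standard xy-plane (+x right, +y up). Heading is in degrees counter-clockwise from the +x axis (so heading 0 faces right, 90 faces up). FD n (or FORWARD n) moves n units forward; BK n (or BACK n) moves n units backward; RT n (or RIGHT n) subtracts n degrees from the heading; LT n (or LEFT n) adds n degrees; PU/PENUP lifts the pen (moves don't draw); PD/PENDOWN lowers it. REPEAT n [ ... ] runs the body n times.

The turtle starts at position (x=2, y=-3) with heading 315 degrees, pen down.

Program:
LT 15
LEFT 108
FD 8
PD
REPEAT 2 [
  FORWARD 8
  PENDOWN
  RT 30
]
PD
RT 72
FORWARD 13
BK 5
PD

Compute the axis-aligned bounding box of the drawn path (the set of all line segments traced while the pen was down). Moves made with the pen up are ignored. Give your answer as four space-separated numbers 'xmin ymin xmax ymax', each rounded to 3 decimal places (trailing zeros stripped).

Executing turtle program step by step:
Start: pos=(2,-3), heading=315, pen down
LT 15: heading 315 -> 330
LT 108: heading 330 -> 78
FD 8: (2,-3) -> (3.663,4.825) [heading=78, draw]
PD: pen down
REPEAT 2 [
  -- iteration 1/2 --
  FD 8: (3.663,4.825) -> (5.327,12.65) [heading=78, draw]
  PD: pen down
  RT 30: heading 78 -> 48
  -- iteration 2/2 --
  FD 8: (5.327,12.65) -> (10.68,18.596) [heading=48, draw]
  PD: pen down
  RT 30: heading 48 -> 18
]
PD: pen down
RT 72: heading 18 -> 306
FD 13: (10.68,18.596) -> (18.321,8.078) [heading=306, draw]
BK 5: (18.321,8.078) -> (15.382,12.123) [heading=306, draw]
PD: pen down
Final: pos=(15.382,12.123), heading=306, 5 segment(s) drawn

Segment endpoints: x in {2, 3.663, 5.327, 10.68, 15.382, 18.321}, y in {-3, 4.825, 8.078, 12.123, 12.65, 18.596}
xmin=2, ymin=-3, xmax=18.321, ymax=18.596

Answer: 2 -3 18.321 18.596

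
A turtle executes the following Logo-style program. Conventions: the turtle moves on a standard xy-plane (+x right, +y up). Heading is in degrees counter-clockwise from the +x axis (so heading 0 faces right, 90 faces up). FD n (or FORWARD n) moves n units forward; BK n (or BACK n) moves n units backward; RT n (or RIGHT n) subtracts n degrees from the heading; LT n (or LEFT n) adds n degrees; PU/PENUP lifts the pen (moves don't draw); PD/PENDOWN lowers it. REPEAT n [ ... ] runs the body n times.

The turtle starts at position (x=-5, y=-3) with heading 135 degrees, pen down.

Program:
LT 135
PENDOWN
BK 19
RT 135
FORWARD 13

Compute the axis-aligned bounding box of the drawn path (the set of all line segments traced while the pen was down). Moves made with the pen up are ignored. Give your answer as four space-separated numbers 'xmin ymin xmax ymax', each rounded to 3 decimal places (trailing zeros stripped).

Answer: -14.192 -3 -5 25.192

Derivation:
Executing turtle program step by step:
Start: pos=(-5,-3), heading=135, pen down
LT 135: heading 135 -> 270
PD: pen down
BK 19: (-5,-3) -> (-5,16) [heading=270, draw]
RT 135: heading 270 -> 135
FD 13: (-5,16) -> (-14.192,25.192) [heading=135, draw]
Final: pos=(-14.192,25.192), heading=135, 2 segment(s) drawn

Segment endpoints: x in {-14.192, -5, -5}, y in {-3, 16, 25.192}
xmin=-14.192, ymin=-3, xmax=-5, ymax=25.192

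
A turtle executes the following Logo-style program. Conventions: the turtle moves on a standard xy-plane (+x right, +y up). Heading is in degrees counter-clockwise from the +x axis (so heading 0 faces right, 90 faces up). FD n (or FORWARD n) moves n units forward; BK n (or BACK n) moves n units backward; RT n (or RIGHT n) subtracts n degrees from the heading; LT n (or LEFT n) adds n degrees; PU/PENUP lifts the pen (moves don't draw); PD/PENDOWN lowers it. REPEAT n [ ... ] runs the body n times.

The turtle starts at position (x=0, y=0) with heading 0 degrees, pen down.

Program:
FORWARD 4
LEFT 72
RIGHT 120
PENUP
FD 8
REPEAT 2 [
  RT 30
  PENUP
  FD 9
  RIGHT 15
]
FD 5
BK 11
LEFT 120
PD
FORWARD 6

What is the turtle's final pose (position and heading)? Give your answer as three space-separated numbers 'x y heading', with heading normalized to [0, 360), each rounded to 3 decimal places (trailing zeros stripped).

Answer: 16.488 -20.136 342

Derivation:
Executing turtle program step by step:
Start: pos=(0,0), heading=0, pen down
FD 4: (0,0) -> (4,0) [heading=0, draw]
LT 72: heading 0 -> 72
RT 120: heading 72 -> 312
PU: pen up
FD 8: (4,0) -> (9.353,-5.945) [heading=312, move]
REPEAT 2 [
  -- iteration 1/2 --
  RT 30: heading 312 -> 282
  PU: pen up
  FD 9: (9.353,-5.945) -> (11.224,-14.748) [heading=282, move]
  RT 15: heading 282 -> 267
  -- iteration 2/2 --
  RT 30: heading 267 -> 237
  PU: pen up
  FD 9: (11.224,-14.748) -> (6.322,-22.297) [heading=237, move]
  RT 15: heading 237 -> 222
]
FD 5: (6.322,-22.297) -> (2.607,-25.642) [heading=222, move]
BK 11: (2.607,-25.642) -> (10.781,-18.282) [heading=222, move]
LT 120: heading 222 -> 342
PD: pen down
FD 6: (10.781,-18.282) -> (16.488,-20.136) [heading=342, draw]
Final: pos=(16.488,-20.136), heading=342, 2 segment(s) drawn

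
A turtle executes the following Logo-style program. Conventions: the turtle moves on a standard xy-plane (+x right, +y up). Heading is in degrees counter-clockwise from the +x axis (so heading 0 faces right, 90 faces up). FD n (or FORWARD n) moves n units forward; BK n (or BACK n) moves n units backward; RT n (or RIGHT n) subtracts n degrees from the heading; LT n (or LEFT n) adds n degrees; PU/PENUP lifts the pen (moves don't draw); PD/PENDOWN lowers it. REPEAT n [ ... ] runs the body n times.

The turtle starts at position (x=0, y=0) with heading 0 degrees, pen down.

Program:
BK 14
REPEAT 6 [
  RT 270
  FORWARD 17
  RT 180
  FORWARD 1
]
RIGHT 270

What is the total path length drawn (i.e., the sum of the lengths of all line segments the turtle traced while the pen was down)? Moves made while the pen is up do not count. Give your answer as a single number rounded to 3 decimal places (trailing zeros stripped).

Executing turtle program step by step:
Start: pos=(0,0), heading=0, pen down
BK 14: (0,0) -> (-14,0) [heading=0, draw]
REPEAT 6 [
  -- iteration 1/6 --
  RT 270: heading 0 -> 90
  FD 17: (-14,0) -> (-14,17) [heading=90, draw]
  RT 180: heading 90 -> 270
  FD 1: (-14,17) -> (-14,16) [heading=270, draw]
  -- iteration 2/6 --
  RT 270: heading 270 -> 0
  FD 17: (-14,16) -> (3,16) [heading=0, draw]
  RT 180: heading 0 -> 180
  FD 1: (3,16) -> (2,16) [heading=180, draw]
  -- iteration 3/6 --
  RT 270: heading 180 -> 270
  FD 17: (2,16) -> (2,-1) [heading=270, draw]
  RT 180: heading 270 -> 90
  FD 1: (2,-1) -> (2,0) [heading=90, draw]
  -- iteration 4/6 --
  RT 270: heading 90 -> 180
  FD 17: (2,0) -> (-15,0) [heading=180, draw]
  RT 180: heading 180 -> 0
  FD 1: (-15,0) -> (-14,0) [heading=0, draw]
  -- iteration 5/6 --
  RT 270: heading 0 -> 90
  FD 17: (-14,0) -> (-14,17) [heading=90, draw]
  RT 180: heading 90 -> 270
  FD 1: (-14,17) -> (-14,16) [heading=270, draw]
  -- iteration 6/6 --
  RT 270: heading 270 -> 0
  FD 17: (-14,16) -> (3,16) [heading=0, draw]
  RT 180: heading 0 -> 180
  FD 1: (3,16) -> (2,16) [heading=180, draw]
]
RT 270: heading 180 -> 270
Final: pos=(2,16), heading=270, 13 segment(s) drawn

Segment lengths:
  seg 1: (0,0) -> (-14,0), length = 14
  seg 2: (-14,0) -> (-14,17), length = 17
  seg 3: (-14,17) -> (-14,16), length = 1
  seg 4: (-14,16) -> (3,16), length = 17
  seg 5: (3,16) -> (2,16), length = 1
  seg 6: (2,16) -> (2,-1), length = 17
  seg 7: (2,-1) -> (2,0), length = 1
  seg 8: (2,0) -> (-15,0), length = 17
  seg 9: (-15,0) -> (-14,0), length = 1
  seg 10: (-14,0) -> (-14,17), length = 17
  seg 11: (-14,17) -> (-14,16), length = 1
  seg 12: (-14,16) -> (3,16), length = 17
  seg 13: (3,16) -> (2,16), length = 1
Total = 122

Answer: 122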